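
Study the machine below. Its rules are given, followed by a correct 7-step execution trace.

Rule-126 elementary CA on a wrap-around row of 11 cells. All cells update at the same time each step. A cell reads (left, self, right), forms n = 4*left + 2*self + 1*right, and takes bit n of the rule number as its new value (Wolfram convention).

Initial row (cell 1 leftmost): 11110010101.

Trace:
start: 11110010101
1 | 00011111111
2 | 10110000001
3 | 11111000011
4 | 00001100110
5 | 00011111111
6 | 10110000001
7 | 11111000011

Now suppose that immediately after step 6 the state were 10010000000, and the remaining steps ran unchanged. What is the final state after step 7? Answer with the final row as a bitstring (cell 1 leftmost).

state after step 6 := 10010000000
7 | 11111000001

11111000001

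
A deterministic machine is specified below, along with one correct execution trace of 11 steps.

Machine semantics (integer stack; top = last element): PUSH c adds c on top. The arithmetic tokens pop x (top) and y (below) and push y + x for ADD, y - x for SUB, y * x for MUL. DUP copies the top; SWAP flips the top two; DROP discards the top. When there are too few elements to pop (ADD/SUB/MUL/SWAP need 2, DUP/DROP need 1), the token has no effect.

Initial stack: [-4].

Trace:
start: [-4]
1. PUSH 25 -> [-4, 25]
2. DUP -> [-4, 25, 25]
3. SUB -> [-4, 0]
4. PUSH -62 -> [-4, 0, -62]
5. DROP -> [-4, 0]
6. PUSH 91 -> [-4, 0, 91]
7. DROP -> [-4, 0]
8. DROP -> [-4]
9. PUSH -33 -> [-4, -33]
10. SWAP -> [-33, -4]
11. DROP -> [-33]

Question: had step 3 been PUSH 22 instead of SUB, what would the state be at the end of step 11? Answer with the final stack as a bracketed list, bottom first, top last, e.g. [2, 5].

(re-executing from step 3 with the substitution; state before step 3: [-4, 25, 25])
3. PUSH 22 -> [-4, 25, 25, 22]
4. PUSH -62 -> [-4, 25, 25, 22, -62]
5. DROP -> [-4, 25, 25, 22]
6. PUSH 91 -> [-4, 25, 25, 22, 91]
7. DROP -> [-4, 25, 25, 22]
8. DROP -> [-4, 25, 25]
9. PUSH -33 -> [-4, 25, 25, -33]
10. SWAP -> [-4, 25, -33, 25]
11. DROP -> [-4, 25, -33]

[-4, 25, -33]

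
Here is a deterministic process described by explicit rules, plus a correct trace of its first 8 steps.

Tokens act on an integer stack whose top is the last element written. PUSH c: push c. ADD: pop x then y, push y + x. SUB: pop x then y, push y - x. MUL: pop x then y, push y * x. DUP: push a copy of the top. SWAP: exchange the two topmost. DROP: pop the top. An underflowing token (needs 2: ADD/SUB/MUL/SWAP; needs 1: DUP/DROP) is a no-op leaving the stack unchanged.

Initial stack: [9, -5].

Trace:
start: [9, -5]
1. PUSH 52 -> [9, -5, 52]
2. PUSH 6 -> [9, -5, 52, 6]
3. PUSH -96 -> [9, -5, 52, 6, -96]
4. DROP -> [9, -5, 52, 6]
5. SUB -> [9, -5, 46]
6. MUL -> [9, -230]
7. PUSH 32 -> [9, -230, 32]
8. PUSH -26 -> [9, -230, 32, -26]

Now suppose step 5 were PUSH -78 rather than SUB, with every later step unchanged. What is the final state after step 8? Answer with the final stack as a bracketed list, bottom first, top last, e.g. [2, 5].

[9, -5, 52, -468, 32, -26]

(re-executing from step 5 with the substitution; state before step 5: [9, -5, 52, 6])
5. PUSH -78 -> [9, -5, 52, 6, -78]
6. MUL -> [9, -5, 52, -468]
7. PUSH 32 -> [9, -5, 52, -468, 32]
8. PUSH -26 -> [9, -5, 52, -468, 32, -26]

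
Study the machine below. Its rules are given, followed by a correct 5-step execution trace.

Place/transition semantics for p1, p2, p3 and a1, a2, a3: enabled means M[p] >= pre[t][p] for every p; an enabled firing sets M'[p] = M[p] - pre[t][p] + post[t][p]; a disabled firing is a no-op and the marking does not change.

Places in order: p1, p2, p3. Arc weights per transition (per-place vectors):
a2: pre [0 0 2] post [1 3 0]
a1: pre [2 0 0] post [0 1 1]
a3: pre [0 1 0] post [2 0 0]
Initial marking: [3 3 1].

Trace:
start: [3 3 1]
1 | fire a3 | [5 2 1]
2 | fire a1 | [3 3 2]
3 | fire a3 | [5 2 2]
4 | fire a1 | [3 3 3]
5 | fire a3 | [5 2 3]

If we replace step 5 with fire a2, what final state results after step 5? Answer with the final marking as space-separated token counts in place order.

4 6 1

(re-executing from step 5 with the substitution; state before step 5: [3 3 3])
5 | fire a2 | [4 6 1]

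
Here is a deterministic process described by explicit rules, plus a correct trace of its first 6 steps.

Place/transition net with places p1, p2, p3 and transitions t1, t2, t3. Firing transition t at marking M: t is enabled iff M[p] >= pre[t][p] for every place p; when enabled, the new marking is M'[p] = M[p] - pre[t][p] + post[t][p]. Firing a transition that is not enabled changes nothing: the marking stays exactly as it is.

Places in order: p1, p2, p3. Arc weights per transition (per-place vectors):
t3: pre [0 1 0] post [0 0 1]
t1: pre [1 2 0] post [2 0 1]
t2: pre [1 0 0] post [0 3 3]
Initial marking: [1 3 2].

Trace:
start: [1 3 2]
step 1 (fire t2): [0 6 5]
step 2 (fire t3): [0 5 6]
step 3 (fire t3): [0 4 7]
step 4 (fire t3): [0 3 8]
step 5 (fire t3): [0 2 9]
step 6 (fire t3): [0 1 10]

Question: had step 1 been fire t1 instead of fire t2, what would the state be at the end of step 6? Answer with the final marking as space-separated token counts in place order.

(re-executing from step 1 with the substitution; state before step 1: [1 3 2])
step 1 (fire t1): [2 1 3]
step 2 (fire t3): [2 0 4]
step 3 (fire t3): [2 0 4]
step 4 (fire t3): [2 0 4]
step 5 (fire t3): [2 0 4]
step 6 (fire t3): [2 0 4]

2 0 4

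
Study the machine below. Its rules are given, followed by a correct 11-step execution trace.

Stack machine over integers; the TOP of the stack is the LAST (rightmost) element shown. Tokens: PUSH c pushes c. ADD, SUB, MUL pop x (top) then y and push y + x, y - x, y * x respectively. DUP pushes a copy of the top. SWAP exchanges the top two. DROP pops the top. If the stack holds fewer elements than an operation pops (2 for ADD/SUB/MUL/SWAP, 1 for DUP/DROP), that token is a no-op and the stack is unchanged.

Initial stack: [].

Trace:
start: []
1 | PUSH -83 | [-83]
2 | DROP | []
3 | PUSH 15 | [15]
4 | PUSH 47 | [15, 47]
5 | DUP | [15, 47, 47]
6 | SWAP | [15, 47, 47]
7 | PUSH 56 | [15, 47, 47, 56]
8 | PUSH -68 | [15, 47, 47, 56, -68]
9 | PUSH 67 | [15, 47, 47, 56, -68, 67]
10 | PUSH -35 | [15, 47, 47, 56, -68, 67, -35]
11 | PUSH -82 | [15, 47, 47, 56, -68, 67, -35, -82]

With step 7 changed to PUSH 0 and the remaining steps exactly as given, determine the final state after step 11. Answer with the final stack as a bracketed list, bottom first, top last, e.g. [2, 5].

[15, 47, 47, 0, -68, 67, -35, -82]

(re-executing from step 7 with the substitution; state before step 7: [15, 47, 47])
7 | PUSH 0 | [15, 47, 47, 0]
8 | PUSH -68 | [15, 47, 47, 0, -68]
9 | PUSH 67 | [15, 47, 47, 0, -68, 67]
10 | PUSH -35 | [15, 47, 47, 0, -68, 67, -35]
11 | PUSH -82 | [15, 47, 47, 0, -68, 67, -35, -82]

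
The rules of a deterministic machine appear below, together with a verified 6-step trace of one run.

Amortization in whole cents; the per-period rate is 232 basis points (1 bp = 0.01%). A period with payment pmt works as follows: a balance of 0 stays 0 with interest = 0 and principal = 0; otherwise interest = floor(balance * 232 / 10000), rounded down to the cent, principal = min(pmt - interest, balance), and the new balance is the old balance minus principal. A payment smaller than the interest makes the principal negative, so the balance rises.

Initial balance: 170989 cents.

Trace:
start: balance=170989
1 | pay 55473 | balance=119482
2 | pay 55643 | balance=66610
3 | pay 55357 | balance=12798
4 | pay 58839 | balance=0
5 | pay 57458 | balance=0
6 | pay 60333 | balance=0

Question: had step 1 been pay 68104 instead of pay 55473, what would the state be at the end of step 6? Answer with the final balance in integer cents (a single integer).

(re-executing from step 1 with the substitution; state before step 1: balance=170989)
1 | pay 68104 | balance=106851
2 | pay 55643 | balance=53686
3 | pay 55357 | balance=0
4 | pay 58839 | balance=0
5 | pay 57458 | balance=0
6 | pay 60333 | balance=0

0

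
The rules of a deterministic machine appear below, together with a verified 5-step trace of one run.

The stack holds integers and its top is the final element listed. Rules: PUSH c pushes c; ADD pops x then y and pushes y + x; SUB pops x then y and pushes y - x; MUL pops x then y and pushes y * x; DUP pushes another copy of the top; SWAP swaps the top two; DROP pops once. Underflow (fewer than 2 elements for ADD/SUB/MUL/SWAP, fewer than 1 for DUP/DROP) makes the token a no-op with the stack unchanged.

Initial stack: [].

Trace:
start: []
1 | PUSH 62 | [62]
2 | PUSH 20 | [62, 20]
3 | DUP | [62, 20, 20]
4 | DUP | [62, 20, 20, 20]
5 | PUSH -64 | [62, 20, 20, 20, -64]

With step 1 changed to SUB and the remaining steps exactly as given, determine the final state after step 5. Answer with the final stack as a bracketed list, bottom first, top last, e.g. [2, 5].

[20, 20, 20, -64]

(re-executing from step 1 with the substitution; state before step 1: [])
1 | SUB | []
2 | PUSH 20 | [20]
3 | DUP | [20, 20]
4 | DUP | [20, 20, 20]
5 | PUSH -64 | [20, 20, 20, -64]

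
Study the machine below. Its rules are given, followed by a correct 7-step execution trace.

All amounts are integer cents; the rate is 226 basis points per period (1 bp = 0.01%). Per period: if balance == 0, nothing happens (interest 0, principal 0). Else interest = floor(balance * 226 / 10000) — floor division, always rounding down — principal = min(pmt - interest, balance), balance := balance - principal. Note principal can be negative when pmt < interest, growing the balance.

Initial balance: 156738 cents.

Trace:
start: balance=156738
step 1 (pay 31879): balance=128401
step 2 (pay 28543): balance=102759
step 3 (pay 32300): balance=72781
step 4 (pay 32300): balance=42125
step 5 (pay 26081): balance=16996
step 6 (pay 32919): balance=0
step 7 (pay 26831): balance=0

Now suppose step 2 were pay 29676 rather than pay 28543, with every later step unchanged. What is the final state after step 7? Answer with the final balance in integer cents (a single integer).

0

(re-executing from step 2 with the substitution; state before step 2: balance=128401)
step 2 (pay 29676): balance=101626
step 3 (pay 32300): balance=71622
step 4 (pay 32300): balance=40940
step 5 (pay 26081): balance=15784
step 6 (pay 32919): balance=0
step 7 (pay 26831): balance=0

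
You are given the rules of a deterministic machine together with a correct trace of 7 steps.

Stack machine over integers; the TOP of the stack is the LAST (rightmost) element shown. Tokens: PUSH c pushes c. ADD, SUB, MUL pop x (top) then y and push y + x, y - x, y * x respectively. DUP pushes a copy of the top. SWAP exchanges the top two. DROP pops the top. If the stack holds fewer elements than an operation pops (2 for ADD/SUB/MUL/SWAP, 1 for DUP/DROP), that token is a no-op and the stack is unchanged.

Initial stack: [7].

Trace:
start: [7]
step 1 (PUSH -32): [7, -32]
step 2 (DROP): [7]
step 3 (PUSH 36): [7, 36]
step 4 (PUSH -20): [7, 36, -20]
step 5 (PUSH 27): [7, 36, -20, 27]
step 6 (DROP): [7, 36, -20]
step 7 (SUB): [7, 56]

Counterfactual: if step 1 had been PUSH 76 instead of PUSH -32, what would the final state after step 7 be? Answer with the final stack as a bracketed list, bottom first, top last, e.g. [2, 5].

[7, 56]

(re-executing from step 1 with the substitution; state before step 1: [7])
step 1 (PUSH 76): [7, 76]
step 2 (DROP): [7]
step 3 (PUSH 36): [7, 36]
step 4 (PUSH -20): [7, 36, -20]
step 5 (PUSH 27): [7, 36, -20, 27]
step 6 (DROP): [7, 36, -20]
step 7 (SUB): [7, 56]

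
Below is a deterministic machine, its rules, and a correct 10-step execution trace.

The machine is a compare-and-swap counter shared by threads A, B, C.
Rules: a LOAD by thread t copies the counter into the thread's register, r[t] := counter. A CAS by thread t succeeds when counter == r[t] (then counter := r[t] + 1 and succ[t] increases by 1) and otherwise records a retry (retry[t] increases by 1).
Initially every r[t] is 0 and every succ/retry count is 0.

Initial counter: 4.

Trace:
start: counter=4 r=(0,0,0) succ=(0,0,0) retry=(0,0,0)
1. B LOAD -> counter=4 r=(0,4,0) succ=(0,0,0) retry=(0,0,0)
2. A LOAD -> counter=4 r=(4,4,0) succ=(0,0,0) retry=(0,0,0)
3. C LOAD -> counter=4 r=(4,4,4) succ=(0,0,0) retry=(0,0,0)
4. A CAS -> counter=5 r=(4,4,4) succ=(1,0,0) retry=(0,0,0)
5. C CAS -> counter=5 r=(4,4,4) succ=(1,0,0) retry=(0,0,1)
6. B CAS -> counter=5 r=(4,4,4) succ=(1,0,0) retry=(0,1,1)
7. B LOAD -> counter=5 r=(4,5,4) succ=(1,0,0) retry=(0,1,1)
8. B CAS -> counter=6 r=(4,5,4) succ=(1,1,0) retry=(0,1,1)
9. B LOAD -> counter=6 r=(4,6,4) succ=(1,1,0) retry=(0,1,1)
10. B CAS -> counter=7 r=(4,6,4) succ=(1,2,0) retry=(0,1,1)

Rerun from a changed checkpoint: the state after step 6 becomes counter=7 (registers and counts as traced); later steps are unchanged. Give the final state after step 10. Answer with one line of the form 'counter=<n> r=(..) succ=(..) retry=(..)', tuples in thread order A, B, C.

counter=9 r=(4,8,4) succ=(1,2,0) retry=(0,1,1)

state after step 6 := counter=7 r=(4,4,4) succ=(1,0,0) retry=(0,1,1)
7. B LOAD -> counter=7 r=(4,7,4) succ=(1,0,0) retry=(0,1,1)
8. B CAS -> counter=8 r=(4,7,4) succ=(1,1,0) retry=(0,1,1)
9. B LOAD -> counter=8 r=(4,8,4) succ=(1,1,0) retry=(0,1,1)
10. B CAS -> counter=9 r=(4,8,4) succ=(1,2,0) retry=(0,1,1)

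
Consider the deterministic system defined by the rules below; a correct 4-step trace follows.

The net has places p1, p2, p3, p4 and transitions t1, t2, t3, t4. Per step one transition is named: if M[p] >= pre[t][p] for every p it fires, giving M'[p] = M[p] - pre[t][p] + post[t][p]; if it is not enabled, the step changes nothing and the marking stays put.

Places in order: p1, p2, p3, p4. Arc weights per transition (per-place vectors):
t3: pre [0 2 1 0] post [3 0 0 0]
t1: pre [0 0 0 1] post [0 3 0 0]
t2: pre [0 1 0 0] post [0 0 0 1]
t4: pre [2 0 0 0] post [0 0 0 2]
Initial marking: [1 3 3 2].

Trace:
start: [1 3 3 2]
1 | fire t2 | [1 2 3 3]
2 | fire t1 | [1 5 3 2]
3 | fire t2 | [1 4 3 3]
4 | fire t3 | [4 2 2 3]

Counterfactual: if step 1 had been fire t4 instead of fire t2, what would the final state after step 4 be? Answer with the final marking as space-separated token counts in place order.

4 3 2 2

(re-executing from step 1 with the substitution; state before step 1: [1 3 3 2])
1 | fire t4 | [1 3 3 2]
2 | fire t1 | [1 6 3 1]
3 | fire t2 | [1 5 3 2]
4 | fire t3 | [4 3 2 2]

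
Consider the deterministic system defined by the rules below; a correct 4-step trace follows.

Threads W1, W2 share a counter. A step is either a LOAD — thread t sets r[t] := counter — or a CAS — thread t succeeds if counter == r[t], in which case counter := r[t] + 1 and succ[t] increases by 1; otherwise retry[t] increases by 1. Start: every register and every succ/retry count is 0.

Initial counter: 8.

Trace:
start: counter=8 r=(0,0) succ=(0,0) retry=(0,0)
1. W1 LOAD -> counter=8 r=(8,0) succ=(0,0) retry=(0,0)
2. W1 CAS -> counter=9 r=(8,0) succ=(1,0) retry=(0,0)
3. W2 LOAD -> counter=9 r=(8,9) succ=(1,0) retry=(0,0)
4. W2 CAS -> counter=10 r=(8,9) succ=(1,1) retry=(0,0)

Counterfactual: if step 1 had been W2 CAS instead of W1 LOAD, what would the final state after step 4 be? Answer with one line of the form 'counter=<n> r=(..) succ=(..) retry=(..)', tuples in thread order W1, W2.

(re-executing from step 1 with the substitution; state before step 1: counter=8 r=(0,0) succ=(0,0) retry=(0,0))
1. W2 CAS -> counter=8 r=(0,0) succ=(0,0) retry=(0,1)
2. W1 CAS -> counter=8 r=(0,0) succ=(0,0) retry=(1,1)
3. W2 LOAD -> counter=8 r=(0,8) succ=(0,0) retry=(1,1)
4. W2 CAS -> counter=9 r=(0,8) succ=(0,1) retry=(1,1)

counter=9 r=(0,8) succ=(0,1) retry=(1,1)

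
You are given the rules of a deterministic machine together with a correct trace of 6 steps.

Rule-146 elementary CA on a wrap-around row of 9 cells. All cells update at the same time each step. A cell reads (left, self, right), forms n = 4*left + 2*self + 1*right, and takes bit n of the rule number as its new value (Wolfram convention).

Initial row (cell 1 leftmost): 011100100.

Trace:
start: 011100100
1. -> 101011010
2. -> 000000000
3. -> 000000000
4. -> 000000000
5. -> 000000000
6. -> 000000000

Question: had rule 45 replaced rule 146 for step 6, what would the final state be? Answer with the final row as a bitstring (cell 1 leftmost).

(re-executing step 6 under rule 45; state before step 6: 000000000)
6. -> 111111111

111111111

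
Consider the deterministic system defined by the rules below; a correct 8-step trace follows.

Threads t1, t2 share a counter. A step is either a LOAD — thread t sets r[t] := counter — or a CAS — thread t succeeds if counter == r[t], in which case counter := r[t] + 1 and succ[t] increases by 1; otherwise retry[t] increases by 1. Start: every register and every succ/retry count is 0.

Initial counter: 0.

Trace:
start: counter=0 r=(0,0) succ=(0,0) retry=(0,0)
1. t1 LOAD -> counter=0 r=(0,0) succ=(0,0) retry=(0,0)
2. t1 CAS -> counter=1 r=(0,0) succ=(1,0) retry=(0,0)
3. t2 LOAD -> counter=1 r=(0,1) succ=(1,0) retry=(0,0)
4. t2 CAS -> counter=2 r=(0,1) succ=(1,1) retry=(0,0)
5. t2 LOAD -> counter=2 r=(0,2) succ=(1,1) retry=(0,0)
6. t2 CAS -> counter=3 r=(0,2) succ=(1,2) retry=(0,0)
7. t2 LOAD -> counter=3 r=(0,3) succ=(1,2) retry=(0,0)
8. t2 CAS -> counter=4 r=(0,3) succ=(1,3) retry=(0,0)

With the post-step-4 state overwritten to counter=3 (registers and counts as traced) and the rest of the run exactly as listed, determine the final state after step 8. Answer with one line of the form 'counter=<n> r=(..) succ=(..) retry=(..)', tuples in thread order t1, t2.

counter=5 r=(0,4) succ=(1,3) retry=(0,0)

state after step 4 := counter=3 r=(0,1) succ=(1,1) retry=(0,0)
5. t2 LOAD -> counter=3 r=(0,3) succ=(1,1) retry=(0,0)
6. t2 CAS -> counter=4 r=(0,3) succ=(1,2) retry=(0,0)
7. t2 LOAD -> counter=4 r=(0,4) succ=(1,2) retry=(0,0)
8. t2 CAS -> counter=5 r=(0,4) succ=(1,3) retry=(0,0)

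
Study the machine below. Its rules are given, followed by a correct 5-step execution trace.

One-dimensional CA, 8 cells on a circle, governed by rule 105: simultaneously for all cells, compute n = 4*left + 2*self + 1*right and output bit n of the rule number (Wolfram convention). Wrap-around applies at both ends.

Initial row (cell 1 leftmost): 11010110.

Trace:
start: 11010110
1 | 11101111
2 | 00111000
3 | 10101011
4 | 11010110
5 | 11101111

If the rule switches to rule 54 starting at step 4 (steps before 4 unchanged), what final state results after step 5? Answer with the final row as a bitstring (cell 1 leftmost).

(re-executing steps 4..5 under rule 54; state before step 4: 10101011)
4 | 01111100
5 | 10000010

10000010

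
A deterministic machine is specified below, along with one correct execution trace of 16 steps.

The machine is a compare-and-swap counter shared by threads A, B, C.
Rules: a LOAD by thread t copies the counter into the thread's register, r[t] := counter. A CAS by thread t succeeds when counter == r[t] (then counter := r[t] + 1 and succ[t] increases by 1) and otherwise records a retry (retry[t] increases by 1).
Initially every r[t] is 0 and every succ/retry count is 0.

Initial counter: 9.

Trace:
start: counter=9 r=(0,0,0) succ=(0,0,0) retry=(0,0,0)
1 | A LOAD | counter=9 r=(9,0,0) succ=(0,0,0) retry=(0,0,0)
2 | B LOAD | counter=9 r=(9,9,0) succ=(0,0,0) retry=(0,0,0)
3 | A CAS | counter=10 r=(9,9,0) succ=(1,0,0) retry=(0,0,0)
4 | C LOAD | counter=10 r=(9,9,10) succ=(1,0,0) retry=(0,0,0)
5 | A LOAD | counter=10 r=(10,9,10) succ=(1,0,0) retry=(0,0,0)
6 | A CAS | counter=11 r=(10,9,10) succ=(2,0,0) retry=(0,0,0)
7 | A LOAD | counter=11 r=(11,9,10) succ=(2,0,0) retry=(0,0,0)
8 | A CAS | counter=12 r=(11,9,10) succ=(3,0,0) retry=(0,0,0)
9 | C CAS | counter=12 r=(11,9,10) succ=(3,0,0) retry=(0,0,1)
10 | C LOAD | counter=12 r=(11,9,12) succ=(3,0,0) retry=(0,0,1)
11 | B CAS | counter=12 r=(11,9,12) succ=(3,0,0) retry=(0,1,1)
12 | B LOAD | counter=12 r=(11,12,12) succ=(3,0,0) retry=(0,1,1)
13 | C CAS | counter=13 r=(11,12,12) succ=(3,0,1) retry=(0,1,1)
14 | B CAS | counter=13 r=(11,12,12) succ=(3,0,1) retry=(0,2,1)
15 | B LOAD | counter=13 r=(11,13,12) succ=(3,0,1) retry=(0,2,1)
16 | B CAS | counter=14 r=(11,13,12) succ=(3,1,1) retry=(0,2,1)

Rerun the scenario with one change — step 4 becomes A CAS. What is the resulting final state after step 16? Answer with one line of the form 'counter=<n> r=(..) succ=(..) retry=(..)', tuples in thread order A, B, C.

counter=14 r=(11,13,12) succ=(3,1,1) retry=(1,2,1)

(re-executing from step 4 with the substitution; state before step 4: counter=10 r=(9,9,0) succ=(1,0,0) retry=(0,0,0))
4 | A CAS | counter=10 r=(9,9,0) succ=(1,0,0) retry=(1,0,0)
5 | A LOAD | counter=10 r=(10,9,0) succ=(1,0,0) retry=(1,0,0)
6 | A CAS | counter=11 r=(10,9,0) succ=(2,0,0) retry=(1,0,0)
7 | A LOAD | counter=11 r=(11,9,0) succ=(2,0,0) retry=(1,0,0)
8 | A CAS | counter=12 r=(11,9,0) succ=(3,0,0) retry=(1,0,0)
9 | C CAS | counter=12 r=(11,9,0) succ=(3,0,0) retry=(1,0,1)
10 | C LOAD | counter=12 r=(11,9,12) succ=(3,0,0) retry=(1,0,1)
11 | B CAS | counter=12 r=(11,9,12) succ=(3,0,0) retry=(1,1,1)
12 | B LOAD | counter=12 r=(11,12,12) succ=(3,0,0) retry=(1,1,1)
13 | C CAS | counter=13 r=(11,12,12) succ=(3,0,1) retry=(1,1,1)
14 | B CAS | counter=13 r=(11,12,12) succ=(3,0,1) retry=(1,2,1)
15 | B LOAD | counter=13 r=(11,13,12) succ=(3,0,1) retry=(1,2,1)
16 | B CAS | counter=14 r=(11,13,12) succ=(3,1,1) retry=(1,2,1)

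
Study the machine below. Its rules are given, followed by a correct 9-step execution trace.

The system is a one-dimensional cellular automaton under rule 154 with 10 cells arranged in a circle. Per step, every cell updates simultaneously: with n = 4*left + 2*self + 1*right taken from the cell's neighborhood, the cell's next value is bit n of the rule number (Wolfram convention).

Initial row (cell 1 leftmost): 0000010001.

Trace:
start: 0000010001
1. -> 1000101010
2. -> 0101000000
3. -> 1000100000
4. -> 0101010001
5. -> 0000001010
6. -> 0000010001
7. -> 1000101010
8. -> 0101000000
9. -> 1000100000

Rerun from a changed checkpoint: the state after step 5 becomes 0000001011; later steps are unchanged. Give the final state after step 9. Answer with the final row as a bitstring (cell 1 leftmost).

state after step 5 := 0000001011
6. -> 1000010010
7. -> 0100101100
8. -> 1011001010
9. -> 0010110000

0010110000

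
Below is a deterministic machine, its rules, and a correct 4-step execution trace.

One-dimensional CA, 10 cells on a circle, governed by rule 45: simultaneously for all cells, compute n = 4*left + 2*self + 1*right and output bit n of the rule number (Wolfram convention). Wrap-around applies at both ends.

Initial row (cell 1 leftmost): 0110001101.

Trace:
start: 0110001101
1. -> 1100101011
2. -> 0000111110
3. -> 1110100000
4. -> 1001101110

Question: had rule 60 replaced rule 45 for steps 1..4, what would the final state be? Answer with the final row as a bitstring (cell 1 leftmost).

(re-executing steps 1..4 under rule 60; state before step 1: 0110001101)
1. -> 1101001011
2. -> 0011101110
3. -> 0010011001
4. -> 1011010101

1011010101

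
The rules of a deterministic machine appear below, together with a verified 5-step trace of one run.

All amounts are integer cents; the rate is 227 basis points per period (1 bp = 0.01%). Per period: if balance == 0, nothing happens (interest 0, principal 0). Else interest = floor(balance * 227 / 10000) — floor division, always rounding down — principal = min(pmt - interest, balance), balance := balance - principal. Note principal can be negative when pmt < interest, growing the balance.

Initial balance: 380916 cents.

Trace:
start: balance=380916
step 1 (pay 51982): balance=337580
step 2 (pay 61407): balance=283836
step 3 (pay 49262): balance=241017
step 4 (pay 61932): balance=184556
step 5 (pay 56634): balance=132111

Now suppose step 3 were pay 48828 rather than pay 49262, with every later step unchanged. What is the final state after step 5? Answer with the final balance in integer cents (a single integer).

(re-executing from step 3 with the substitution; state before step 3: balance=283836)
step 3 (pay 48828): balance=241451
step 4 (pay 61932): balance=184999
step 5 (pay 56634): balance=132564

132564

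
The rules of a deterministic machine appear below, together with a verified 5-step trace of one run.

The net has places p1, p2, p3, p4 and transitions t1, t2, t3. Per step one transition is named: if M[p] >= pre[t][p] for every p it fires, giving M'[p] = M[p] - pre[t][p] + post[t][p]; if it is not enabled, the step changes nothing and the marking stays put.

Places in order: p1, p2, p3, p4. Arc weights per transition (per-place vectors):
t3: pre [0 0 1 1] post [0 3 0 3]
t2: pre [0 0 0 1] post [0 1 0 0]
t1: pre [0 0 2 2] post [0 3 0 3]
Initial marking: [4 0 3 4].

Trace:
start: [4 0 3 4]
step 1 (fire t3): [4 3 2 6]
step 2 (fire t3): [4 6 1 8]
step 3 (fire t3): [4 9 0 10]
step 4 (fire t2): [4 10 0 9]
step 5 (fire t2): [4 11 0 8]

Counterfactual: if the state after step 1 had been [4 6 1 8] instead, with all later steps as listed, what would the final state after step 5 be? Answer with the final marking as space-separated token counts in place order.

state after step 1 := [4 6 1 8]
step 2 (fire t3): [4 9 0 10]
step 3 (fire t3): [4 9 0 10]
step 4 (fire t2): [4 10 0 9]
step 5 (fire t2): [4 11 0 8]

4 11 0 8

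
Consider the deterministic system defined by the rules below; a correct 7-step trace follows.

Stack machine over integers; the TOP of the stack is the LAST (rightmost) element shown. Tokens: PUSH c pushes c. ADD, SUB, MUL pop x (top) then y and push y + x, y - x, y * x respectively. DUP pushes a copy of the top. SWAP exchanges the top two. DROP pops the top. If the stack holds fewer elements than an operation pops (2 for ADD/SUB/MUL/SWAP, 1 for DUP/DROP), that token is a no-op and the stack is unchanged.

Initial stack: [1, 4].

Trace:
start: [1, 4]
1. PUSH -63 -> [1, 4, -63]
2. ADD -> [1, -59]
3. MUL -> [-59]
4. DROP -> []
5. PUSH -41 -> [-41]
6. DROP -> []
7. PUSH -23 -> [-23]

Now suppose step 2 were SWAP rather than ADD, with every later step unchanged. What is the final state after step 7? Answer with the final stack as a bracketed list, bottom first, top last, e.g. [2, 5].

(re-executing from step 2 with the substitution; state before step 2: [1, 4, -63])
2. SWAP -> [1, -63, 4]
3. MUL -> [1, -252]
4. DROP -> [1]
5. PUSH -41 -> [1, -41]
6. DROP -> [1]
7. PUSH -23 -> [1, -23]

[1, -23]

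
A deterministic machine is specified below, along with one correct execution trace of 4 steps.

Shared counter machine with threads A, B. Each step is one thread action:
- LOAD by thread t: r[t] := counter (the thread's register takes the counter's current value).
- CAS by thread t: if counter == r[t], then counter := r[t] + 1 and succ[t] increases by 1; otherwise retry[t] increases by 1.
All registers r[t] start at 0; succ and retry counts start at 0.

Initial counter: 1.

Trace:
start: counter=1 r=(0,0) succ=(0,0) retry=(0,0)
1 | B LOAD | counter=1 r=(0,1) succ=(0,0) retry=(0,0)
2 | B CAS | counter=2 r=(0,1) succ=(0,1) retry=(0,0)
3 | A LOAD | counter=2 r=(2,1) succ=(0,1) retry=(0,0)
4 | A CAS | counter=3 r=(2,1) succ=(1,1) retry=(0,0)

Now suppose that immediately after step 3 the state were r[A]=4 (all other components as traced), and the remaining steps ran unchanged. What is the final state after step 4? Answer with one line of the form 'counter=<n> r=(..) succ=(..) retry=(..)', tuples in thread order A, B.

state after step 3 := counter=2 r=(4,1) succ=(0,1) retry=(0,0)
4 | A CAS | counter=2 r=(4,1) succ=(0,1) retry=(1,0)

counter=2 r=(4,1) succ=(0,1) retry=(1,0)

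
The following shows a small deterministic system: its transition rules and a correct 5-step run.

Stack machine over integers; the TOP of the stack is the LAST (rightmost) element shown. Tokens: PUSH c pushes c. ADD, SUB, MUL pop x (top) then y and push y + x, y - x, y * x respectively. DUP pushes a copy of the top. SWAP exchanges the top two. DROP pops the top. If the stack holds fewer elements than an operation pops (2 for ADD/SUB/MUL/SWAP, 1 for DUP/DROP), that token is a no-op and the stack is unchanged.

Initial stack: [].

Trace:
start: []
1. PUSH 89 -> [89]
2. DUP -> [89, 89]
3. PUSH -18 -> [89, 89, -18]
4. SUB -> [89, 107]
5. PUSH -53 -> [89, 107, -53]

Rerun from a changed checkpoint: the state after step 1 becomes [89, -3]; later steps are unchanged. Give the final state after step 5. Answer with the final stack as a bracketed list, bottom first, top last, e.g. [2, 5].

state after step 1 := [89, -3]
2. DUP -> [89, -3, -3]
3. PUSH -18 -> [89, -3, -3, -18]
4. SUB -> [89, -3, 15]
5. PUSH -53 -> [89, -3, 15, -53]

[89, -3, 15, -53]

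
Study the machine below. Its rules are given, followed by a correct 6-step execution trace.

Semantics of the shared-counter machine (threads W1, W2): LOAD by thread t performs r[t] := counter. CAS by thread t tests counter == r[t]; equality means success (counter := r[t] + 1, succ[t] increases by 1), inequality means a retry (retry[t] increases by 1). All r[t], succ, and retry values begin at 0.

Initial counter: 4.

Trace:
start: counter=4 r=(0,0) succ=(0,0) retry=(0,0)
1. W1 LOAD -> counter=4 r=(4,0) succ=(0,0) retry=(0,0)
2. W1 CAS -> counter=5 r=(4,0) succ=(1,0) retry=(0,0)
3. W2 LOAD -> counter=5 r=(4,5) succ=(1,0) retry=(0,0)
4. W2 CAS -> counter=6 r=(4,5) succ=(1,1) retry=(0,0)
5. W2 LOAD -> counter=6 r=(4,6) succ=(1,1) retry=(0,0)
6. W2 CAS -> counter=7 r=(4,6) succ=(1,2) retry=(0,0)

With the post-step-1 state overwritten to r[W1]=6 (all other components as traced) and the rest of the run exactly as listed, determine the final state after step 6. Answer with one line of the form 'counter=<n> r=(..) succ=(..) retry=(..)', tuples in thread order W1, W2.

state after step 1 := counter=4 r=(6,0) succ=(0,0) retry=(0,0)
2. W1 CAS -> counter=4 r=(6,0) succ=(0,0) retry=(1,0)
3. W2 LOAD -> counter=4 r=(6,4) succ=(0,0) retry=(1,0)
4. W2 CAS -> counter=5 r=(6,4) succ=(0,1) retry=(1,0)
5. W2 LOAD -> counter=5 r=(6,5) succ=(0,1) retry=(1,0)
6. W2 CAS -> counter=6 r=(6,5) succ=(0,2) retry=(1,0)

counter=6 r=(6,5) succ=(0,2) retry=(1,0)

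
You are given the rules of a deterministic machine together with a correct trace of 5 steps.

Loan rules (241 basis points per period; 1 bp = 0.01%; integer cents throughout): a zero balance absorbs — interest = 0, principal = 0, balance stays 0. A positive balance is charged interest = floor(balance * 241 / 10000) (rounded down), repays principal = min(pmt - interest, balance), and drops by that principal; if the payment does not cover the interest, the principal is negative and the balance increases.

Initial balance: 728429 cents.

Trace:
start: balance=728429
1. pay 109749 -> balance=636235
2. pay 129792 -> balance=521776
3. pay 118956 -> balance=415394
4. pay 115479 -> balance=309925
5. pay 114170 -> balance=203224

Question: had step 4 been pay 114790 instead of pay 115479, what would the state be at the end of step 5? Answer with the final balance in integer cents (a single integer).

203929

(re-executing from step 4 with the substitution; state before step 4: balance=415394)
4. pay 114790 -> balance=310614
5. pay 114170 -> balance=203929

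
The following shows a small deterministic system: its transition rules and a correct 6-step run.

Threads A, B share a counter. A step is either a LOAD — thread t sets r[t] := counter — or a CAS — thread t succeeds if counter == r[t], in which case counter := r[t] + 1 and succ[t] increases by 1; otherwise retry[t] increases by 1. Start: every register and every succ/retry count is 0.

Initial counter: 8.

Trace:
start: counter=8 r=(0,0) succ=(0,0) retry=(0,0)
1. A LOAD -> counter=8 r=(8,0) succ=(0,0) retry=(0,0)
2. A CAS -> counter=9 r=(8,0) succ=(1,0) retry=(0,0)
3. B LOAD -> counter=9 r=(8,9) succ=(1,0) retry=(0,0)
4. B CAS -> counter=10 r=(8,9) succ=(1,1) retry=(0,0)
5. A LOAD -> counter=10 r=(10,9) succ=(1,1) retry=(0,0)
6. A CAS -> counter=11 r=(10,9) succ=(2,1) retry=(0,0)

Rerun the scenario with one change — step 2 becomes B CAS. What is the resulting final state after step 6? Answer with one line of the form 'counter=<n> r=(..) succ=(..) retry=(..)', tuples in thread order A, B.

(re-executing from step 2 with the substitution; state before step 2: counter=8 r=(8,0) succ=(0,0) retry=(0,0))
2. B CAS -> counter=8 r=(8,0) succ=(0,0) retry=(0,1)
3. B LOAD -> counter=8 r=(8,8) succ=(0,0) retry=(0,1)
4. B CAS -> counter=9 r=(8,8) succ=(0,1) retry=(0,1)
5. A LOAD -> counter=9 r=(9,8) succ=(0,1) retry=(0,1)
6. A CAS -> counter=10 r=(9,8) succ=(1,1) retry=(0,1)

counter=10 r=(9,8) succ=(1,1) retry=(0,1)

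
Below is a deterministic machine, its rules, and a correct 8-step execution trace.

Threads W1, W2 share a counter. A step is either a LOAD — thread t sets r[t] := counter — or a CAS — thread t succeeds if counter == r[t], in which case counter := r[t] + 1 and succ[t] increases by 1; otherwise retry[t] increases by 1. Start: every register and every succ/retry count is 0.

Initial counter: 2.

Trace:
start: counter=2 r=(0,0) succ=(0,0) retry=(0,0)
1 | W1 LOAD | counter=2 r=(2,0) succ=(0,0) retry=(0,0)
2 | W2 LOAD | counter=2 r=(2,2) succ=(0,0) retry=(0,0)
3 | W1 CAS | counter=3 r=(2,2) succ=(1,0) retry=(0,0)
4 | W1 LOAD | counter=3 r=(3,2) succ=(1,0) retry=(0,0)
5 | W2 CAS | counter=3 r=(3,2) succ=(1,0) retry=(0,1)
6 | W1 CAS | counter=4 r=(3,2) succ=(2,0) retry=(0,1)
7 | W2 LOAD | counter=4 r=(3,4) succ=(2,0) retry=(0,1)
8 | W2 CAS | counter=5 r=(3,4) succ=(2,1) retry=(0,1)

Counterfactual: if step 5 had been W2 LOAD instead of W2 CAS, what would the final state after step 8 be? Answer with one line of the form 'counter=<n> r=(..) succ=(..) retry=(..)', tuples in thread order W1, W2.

(re-executing from step 5 with the substitution; state before step 5: counter=3 r=(3,2) succ=(1,0) retry=(0,0))
5 | W2 LOAD | counter=3 r=(3,3) succ=(1,0) retry=(0,0)
6 | W1 CAS | counter=4 r=(3,3) succ=(2,0) retry=(0,0)
7 | W2 LOAD | counter=4 r=(3,4) succ=(2,0) retry=(0,0)
8 | W2 CAS | counter=5 r=(3,4) succ=(2,1) retry=(0,0)

counter=5 r=(3,4) succ=(2,1) retry=(0,0)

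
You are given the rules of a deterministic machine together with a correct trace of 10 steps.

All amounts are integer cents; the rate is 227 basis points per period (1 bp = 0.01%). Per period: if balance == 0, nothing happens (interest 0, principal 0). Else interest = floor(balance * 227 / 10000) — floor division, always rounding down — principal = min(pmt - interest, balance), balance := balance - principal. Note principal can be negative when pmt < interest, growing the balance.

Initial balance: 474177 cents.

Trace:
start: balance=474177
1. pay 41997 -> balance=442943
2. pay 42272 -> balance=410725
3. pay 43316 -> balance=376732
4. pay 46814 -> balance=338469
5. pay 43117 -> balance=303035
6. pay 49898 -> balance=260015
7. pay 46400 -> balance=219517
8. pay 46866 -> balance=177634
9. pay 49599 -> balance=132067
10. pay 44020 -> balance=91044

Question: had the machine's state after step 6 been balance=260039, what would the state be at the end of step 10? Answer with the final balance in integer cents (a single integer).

91069

state after step 6 := balance=260039
7. pay 46400 -> balance=219541
8. pay 46866 -> balance=177658
9. pay 49599 -> balance=132091
10. pay 44020 -> balance=91069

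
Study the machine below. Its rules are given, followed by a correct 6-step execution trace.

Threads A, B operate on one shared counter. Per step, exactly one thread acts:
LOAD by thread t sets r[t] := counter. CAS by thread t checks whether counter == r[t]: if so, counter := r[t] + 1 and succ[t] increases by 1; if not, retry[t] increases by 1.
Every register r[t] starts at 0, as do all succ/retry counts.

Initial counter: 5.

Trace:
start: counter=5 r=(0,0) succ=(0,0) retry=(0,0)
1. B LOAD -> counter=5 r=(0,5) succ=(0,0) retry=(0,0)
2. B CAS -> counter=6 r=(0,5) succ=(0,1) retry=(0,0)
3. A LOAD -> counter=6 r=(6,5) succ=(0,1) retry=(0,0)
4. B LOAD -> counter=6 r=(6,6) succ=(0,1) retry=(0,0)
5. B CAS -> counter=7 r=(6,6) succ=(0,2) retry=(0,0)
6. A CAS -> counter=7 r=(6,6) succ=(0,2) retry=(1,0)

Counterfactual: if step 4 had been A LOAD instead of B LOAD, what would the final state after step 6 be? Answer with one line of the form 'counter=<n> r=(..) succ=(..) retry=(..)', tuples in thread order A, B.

(re-executing from step 4 with the substitution; state before step 4: counter=6 r=(6,5) succ=(0,1) retry=(0,0))
4. A LOAD -> counter=6 r=(6,5) succ=(0,1) retry=(0,0)
5. B CAS -> counter=6 r=(6,5) succ=(0,1) retry=(0,1)
6. A CAS -> counter=7 r=(6,5) succ=(1,1) retry=(0,1)

counter=7 r=(6,5) succ=(1,1) retry=(0,1)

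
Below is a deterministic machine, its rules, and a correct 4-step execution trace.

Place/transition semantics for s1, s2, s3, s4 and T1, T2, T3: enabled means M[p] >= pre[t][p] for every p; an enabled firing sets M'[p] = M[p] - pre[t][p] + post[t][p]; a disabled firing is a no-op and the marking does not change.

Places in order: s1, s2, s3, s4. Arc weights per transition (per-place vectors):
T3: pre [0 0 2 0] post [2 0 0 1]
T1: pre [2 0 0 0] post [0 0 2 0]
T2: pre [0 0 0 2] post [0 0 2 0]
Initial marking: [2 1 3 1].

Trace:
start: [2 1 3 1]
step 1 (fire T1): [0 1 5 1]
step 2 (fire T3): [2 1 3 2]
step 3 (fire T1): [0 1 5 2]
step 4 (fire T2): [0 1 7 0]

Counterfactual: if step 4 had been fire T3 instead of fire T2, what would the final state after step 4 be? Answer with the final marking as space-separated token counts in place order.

2 1 3 3

(re-executing from step 4 with the substitution; state before step 4: [0 1 5 2])
step 4 (fire T3): [2 1 3 3]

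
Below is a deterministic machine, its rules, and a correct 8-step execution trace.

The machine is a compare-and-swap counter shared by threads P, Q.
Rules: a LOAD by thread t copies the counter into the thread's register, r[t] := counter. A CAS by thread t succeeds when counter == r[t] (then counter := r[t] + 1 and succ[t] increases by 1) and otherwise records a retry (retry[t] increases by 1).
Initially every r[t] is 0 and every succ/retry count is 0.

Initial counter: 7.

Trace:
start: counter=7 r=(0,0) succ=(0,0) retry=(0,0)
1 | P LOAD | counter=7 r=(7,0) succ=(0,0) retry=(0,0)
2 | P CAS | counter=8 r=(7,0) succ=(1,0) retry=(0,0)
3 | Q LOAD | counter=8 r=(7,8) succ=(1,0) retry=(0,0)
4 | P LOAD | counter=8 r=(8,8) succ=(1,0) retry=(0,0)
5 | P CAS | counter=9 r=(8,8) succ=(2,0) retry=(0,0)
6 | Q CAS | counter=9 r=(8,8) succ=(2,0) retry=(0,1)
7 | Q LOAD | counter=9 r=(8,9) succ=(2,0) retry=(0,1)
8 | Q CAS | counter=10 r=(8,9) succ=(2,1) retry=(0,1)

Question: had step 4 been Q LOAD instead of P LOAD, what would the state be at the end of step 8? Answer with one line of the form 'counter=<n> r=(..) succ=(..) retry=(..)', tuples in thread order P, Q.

counter=10 r=(7,9) succ=(1,2) retry=(1,0)

(re-executing from step 4 with the substitution; state before step 4: counter=8 r=(7,8) succ=(1,0) retry=(0,0))
4 | Q LOAD | counter=8 r=(7,8) succ=(1,0) retry=(0,0)
5 | P CAS | counter=8 r=(7,8) succ=(1,0) retry=(1,0)
6 | Q CAS | counter=9 r=(7,8) succ=(1,1) retry=(1,0)
7 | Q LOAD | counter=9 r=(7,9) succ=(1,1) retry=(1,0)
8 | Q CAS | counter=10 r=(7,9) succ=(1,2) retry=(1,0)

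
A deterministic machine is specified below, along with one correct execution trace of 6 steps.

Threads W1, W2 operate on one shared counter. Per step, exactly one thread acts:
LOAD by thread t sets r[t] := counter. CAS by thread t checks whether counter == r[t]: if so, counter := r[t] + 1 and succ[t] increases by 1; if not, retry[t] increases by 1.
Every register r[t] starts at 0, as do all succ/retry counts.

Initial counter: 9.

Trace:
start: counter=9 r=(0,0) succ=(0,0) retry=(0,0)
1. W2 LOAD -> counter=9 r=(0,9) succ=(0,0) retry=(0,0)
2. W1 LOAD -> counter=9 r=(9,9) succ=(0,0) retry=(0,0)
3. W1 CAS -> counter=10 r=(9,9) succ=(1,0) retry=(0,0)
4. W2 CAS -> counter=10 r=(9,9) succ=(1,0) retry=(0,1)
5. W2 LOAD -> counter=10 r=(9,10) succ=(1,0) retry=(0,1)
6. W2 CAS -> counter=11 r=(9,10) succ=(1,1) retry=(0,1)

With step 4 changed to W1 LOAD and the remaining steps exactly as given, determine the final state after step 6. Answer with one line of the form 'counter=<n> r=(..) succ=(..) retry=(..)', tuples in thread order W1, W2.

counter=11 r=(10,10) succ=(1,1) retry=(0,0)

(re-executing from step 4 with the substitution; state before step 4: counter=10 r=(9,9) succ=(1,0) retry=(0,0))
4. W1 LOAD -> counter=10 r=(10,9) succ=(1,0) retry=(0,0)
5. W2 LOAD -> counter=10 r=(10,10) succ=(1,0) retry=(0,0)
6. W2 CAS -> counter=11 r=(10,10) succ=(1,1) retry=(0,0)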